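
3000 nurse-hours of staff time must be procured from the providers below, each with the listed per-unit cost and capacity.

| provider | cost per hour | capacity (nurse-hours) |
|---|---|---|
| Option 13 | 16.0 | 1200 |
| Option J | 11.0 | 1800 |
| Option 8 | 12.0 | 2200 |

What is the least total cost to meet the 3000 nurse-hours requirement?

Fill from the cheapest provider first.
Take 1800 from Option J at 11.0 → need 1200 more.
Option 8 at 12.0: take 1200 of its 2200 → requirement met.
Option 13: unused.
Cost = 1800×11.0 + 1200×12.0 = 34200.

34200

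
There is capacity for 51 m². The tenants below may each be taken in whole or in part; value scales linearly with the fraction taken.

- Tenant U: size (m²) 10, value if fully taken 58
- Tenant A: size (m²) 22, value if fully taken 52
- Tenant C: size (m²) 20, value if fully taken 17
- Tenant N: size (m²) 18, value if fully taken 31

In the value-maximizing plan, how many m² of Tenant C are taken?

1

Best value per unit of size first: Tenant U 58/10≈5.8, Tenant A 52/22≈2.36, Tenant N 31/18≈1.72, Tenant C 17/20≈0.85.
Take all of Tenant U (10 m², value 58) ; 41 m² left.
Take all of Tenant A (22 m², value 52) ; 19 m² left.
All 18 m² of Tenant N fit (value 31) ; 1 remain.
Only 1 m² remain; take 1/20 of Tenant C for value 17×1/20 = 0.85.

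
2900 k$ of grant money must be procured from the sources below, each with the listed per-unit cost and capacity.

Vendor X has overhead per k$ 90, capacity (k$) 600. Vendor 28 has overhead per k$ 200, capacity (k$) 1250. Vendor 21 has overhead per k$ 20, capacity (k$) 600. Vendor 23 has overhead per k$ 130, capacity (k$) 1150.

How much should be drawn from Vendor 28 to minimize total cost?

550

Cheapest first:
Vendor 21 (20): use full 600 ; 2300 k$ to go.
Take 600 from Vendor X at 90 ; need 1700 more.
Take 1150 from Vendor 23 at 130 ; need 550 more.
Vendor 28 (200): take the remaining 550 ; done.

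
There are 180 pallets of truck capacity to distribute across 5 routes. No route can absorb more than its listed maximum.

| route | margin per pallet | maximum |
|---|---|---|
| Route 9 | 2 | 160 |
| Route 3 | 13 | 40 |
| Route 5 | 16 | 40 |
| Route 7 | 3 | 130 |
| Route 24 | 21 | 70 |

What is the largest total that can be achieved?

2720

Highest margin per pallet first: Route 24 21 > Route 5 16 > Route 3 13 > Route 7 3 > Route 9 2.
Give Route 24 70 to hit its cap of 70 ; 110 left.
Give Route 5 40 to hit its cap of 40 ; 70 left.
Route 3 takes 40 to reach its cap of 40 ; 30 left.
Only 30 left; Route 7 takes them to reach 30.
Total = 13×40 + 16×40 + 3×30 + 21×70 = 2720.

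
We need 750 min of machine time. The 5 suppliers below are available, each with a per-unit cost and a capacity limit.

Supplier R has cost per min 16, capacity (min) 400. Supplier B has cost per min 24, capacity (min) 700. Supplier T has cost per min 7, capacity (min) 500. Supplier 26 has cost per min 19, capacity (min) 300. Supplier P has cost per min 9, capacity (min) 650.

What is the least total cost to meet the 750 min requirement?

Cheapest first:
Supplier T at 7: take all 500 min — 250 still needed.
Supplier P (9): take the remaining 250 — done.
Supplier R, Supplier 26, Supplier B: unused.
Cost = 500×7 + 250×9 = 5750.

5750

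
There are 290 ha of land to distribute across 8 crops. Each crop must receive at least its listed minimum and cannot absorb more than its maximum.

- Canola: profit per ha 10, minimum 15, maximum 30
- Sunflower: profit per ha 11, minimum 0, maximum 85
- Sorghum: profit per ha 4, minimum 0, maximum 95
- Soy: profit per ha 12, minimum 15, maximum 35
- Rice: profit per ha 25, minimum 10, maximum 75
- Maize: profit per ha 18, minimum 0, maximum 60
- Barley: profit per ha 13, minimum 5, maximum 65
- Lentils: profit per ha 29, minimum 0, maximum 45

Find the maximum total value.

Meeting every minimum uses 15+0+0+15+10+0+5+0 = 45 ha, leaving 245.
Rank by profit per ha: Lentils 29 > Rice 25 > Maize 18 > Barley 13 > Soy 12 > Sunflower 11 > Canola 10 > Sorghum 4.
Lentils takes 45 more to reach its cap of 45 ; 200 left.
Rice: +65 to 75 (cap) ; 135 left.
Maize takes 60 more to reach its cap of 60 ; 75 left.
Barley: +60 to 65 (cap) ; 15 left.
Soy has room for 20 more but only 15 remain, so it gets 30.
Total = 10×15 + 12×30 + 25×75 + 18×60 + 13×65 + 29×45 = 5615.

5615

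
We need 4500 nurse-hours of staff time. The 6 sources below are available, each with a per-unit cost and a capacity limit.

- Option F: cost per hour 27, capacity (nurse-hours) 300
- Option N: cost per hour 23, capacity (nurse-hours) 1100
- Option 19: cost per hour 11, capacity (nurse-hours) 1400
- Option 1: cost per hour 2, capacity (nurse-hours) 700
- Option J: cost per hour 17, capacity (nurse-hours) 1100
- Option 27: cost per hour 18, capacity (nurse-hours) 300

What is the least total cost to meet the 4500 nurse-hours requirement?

63900

Fill from the cheapest source first.
Take 700 from Option 1 at 2 → need 3800 more.
Take 1400 from Option 19 at 11 → need 2400 more.
Take 1100 from Option J at 17 → need 1300 more.
Option 27 (18): use full 300 → 1000 nurse-hours to go.
Take 1000 from Option N at 23 to finish.
Option F: unused.
Cost = 700×2 + 1400×11 + 1100×17 + 300×18 + 1000×23 = 63900.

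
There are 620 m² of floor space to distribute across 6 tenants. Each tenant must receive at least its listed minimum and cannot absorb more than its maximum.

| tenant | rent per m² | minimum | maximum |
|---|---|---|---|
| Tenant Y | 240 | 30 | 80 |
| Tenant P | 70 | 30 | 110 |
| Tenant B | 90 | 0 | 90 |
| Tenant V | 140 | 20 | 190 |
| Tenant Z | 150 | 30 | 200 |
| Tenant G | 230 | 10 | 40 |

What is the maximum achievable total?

Meeting every minimum uses 30+30+0+20+30+10 = 120 m², leaving 500.
Rank by rent per m²: Tenant Y 240 > Tenant G 230 > Tenant Z 150 > Tenant V 140 > Tenant B 90 > Tenant P 70.
Tenant Y: +50 to 80 (cap) — 450 left.
Tenant G: +30 to 40 (cap) — 420 left.
Tenant Z: +170 to 200 (cap) — 250 left.
Tenant V takes 170 more to reach its cap of 190 — 80 left.
Only 80 left; Tenant B takes them to reach 80.
Total = 240×80 + 70×30 + 90×80 + 140×190 + 150×200 + 230×40 = 94300.

94300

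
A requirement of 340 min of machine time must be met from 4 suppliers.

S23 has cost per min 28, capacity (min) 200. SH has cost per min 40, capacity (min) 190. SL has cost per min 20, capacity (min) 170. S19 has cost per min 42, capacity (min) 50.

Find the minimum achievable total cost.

Cheapest first:
Take 170 from SL at 20 → need 170 more.
Take 170 from S23 at 28 to finish.
SH, S19: unused.
Cost = 170×20 + 170×28 = 8160.

8160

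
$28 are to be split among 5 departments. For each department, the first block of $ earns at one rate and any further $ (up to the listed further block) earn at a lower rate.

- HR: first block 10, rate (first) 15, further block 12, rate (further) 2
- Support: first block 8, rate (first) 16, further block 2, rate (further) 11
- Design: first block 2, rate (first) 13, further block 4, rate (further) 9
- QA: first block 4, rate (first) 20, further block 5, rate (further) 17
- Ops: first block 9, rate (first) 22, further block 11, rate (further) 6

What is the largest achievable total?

Order all 10 blocks by rate: Ops/first 22 > QA/first 20 > QA/second 17 > Support/first 16 > HR/first 15 > Design/first 13 > Support/second 11 > Design/second 9 > Ops/second 6 > HR/second 2.
Fill Ops first block (9 at 22) — 19 left.
QA first at 20: fill all 4 — 15 left.
Fill QA second block (5 at 17) — 10 left.
Support/first (16): +8 — 2 left.
2 remain; put them into HR first at 15.
Total = 22×9 + 20×4 + 17×5 + 16×8 + 15×2 = 521.

521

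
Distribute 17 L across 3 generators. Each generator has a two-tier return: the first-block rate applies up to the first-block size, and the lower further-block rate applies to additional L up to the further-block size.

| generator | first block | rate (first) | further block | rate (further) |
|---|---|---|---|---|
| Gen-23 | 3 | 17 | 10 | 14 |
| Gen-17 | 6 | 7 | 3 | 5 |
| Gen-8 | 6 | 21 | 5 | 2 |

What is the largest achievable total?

Treat each block as its own option and order by rate: Gen-8/tier1 21 > Gen-23/tier1 17 > Gen-23/tier2 14 > Gen-17/tier1 7 > Gen-17/tier2 5 > Gen-8/tier2 2.
Gen-8 tier1 at 21: fill all 6 — 11 left.
Gen-23/tier1 (17): +3 — 8 left.
Gen-23/tier2: +8 of 10 at 14; pool empty.
Total = 21×6 + 17×3 + 14×8 = 289.

289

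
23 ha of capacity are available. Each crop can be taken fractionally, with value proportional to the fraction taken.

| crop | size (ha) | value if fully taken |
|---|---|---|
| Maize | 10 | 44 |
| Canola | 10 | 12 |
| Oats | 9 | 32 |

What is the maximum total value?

Rank by value-to-size ratio: Maize 44/10≈4.4, Oats 32/9≈3.56, Canola 12/10≈1.2.
Take all of Maize (10 ha, value 44) → 13 ha left.
Take all of Oats (9 ha, value 32) → 4 ha left.
4 ha left: a 4/10 share of Canola gives 12×4/10 = 4.8.
Total value = 80.8.

80.8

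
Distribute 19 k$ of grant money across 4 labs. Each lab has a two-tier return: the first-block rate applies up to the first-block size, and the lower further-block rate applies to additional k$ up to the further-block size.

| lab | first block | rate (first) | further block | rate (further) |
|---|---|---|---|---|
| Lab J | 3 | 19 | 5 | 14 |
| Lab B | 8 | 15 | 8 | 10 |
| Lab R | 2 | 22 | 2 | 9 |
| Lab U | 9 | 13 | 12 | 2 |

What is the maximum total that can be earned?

304

Order all 8 blocks by rate: Lab R/tier1 22 > Lab J/tier1 19 > Lab B/tier1 15 > Lab J/tier2 14 > Lab U/tier1 13 > Lab B/tier2 10 > Lab R/tier2 9 > Lab U/tier2 2.
Lab R/tier1 (22): +2 ; 17 left.
Lab J tier1 at 19: fill all 3 ; 14 left.
Fill Lab B tier1 block (8 at 15) ; 6 left.
Fill Lab J tier2 block (5 at 14) ; 1 left.
1 remain; put them into Lab U tier1 at 13.
Total = 22×2 + 19×3 + 15×8 + 14×5 + 13×1 = 304.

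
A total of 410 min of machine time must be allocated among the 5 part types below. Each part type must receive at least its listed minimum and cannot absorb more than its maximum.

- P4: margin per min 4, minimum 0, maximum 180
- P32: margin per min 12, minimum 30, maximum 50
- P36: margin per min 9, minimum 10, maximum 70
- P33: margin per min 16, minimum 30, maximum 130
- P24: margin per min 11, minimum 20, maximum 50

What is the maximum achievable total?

Meeting every minimum uses 0+30+10+30+20 = 90 min, leaving 320.
Rank by margin per min: P33 16 > P32 12 > P24 11 > P36 9 > P4 4.
P33: +100 to 130 (cap) — 220 left.
P32 takes 20 more to reach its cap of 50 — 200 left.
P24 takes 30 more to reach its cap of 50 — 170 left.
P36 takes 60 more to reach its cap of 70 — 110 left.
P4: +110 (room for 180) → 110. Pool exhausted.
Total = 4×110 + 12×50 + 9×70 + 16×130 + 11×50 = 4300.

4300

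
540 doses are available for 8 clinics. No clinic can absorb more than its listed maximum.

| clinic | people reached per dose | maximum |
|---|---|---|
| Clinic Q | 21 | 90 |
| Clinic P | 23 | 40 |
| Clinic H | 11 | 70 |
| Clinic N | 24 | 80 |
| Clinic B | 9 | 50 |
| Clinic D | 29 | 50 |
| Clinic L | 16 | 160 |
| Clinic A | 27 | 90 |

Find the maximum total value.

11500

Order the clinics by people reached per dose: Clinic D 29 > Clinic A 27 > Clinic N 24 > Clinic P 23 > Clinic Q 21 > Clinic L 16 > Clinic H 11 > Clinic B 9.
Clinic D: +50 to 50 (cap) ; 490 left.
Clinic A takes 90 to reach its cap of 90 ; 400 left.
Give Clinic N 80 to hit its cap of 80 ; 320 left.
Clinic P: +40 to 40 (cap) ; 280 left.
Give Clinic Q 90 to hit its cap of 90 ; 190 left.
Clinic L takes 160 to reach its cap of 160 ; 30 left.
Clinic H: +30 (room for 70) → 30. Pool exhausted.
Total = 21×90 + 23×40 + 11×30 + 24×80 + 29×50 + 16×160 + 27×90 = 11500.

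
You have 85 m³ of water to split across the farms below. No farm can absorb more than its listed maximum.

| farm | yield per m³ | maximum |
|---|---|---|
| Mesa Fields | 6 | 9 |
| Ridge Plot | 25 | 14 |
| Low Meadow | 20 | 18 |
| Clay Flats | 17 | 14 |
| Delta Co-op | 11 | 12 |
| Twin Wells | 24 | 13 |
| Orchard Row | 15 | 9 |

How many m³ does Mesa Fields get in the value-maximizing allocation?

Order the farms by yield per m³: Ridge Plot 25 > Twin Wells 24 > Low Meadow 20 > Clay Flats 17 > Orchard Row 15 > Delta Co-op 11 > Mesa Fields 6.
Give Ridge Plot 14 to hit its cap of 14 ; 71 left.
Twin Wells: +13 to 13 (cap) ; 58 left.
Low Meadow takes 18 to reach its cap of 18 ; 40 left.
Clay Flats: +14 to 14 (cap) ; 26 left.
Give Orchard Row 9 to hit its cap of 9 ; 17 left.
Delta Co-op: +12 to 12 (cap) ; 5 left.
Only 5 left; Mesa Fields takes them to reach 5.

5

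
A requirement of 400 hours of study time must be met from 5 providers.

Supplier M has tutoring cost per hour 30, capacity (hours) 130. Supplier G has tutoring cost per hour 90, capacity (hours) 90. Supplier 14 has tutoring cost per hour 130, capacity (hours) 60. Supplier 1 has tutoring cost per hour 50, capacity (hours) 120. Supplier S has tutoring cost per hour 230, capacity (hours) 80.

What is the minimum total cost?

25800

Fill from the cheapest provider first.
Take 130 from Supplier M at 30 ; need 270 more.
Supplier 1 at 50: take all 120 hours ; 150 still needed.
Take 90 from Supplier G at 90 ; need 60 more.
Supplier 14 (130): use full 60 ; 0 hours to go.
Supplier S: unused.
Cost = 130×30 + 120×50 + 90×90 + 60×130 = 25800.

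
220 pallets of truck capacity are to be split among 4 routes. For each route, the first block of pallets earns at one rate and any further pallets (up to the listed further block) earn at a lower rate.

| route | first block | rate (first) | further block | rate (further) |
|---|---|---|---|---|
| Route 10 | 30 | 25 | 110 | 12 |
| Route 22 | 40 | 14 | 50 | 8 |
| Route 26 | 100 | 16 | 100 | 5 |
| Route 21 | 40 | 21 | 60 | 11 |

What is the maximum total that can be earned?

3870

Rank every tier by rate: Route 10/first 25 > Route 21/first 21 > Route 26/first 16 > Route 22/first 14 > Route 10/second 12 > Route 21/second 11 > Route 22/second 8 > Route 26/second 5.
Route 10/first (25): +30 ; 190 left.
Fill Route 21 first block (40 at 21) ; 150 left.
Route 26/first (16): +100 ; 50 left.
Fill Route 22 first block (40 at 14) ; 10 left.
Route 10 second at 12: only 10 left, fill 10.
Total = 25×30 + 21×40 + 16×100 + 14×40 + 12×10 = 3870.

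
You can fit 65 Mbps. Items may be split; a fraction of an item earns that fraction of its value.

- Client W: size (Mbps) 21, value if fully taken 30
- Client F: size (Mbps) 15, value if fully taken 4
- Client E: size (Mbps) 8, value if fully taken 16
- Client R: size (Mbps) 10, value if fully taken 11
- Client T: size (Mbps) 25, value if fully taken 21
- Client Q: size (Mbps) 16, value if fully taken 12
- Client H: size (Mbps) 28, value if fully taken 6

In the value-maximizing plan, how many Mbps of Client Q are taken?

Sort by value density: Client E 16/8≈2, Client W 30/21≈1.43, Client R 11/10≈1.1, Client T 21/25≈0.84, Client Q 12/16≈0.75, Client F 4/15≈0.267, Client H 6/28≈0.214.
All 8 Mbps of Client E fit (value 16) — 57 remain.
Take all of Client W (21 Mbps, value 30) — 36 Mbps left.
All 10 Mbps of Client R fit (value 11) — 26 remain.
Client T: take in full, 25 Mbps for value 21 — 1 left.
Fill the last 1 Mbps with part of Client Q: 1/16 of it earns 0.75.

1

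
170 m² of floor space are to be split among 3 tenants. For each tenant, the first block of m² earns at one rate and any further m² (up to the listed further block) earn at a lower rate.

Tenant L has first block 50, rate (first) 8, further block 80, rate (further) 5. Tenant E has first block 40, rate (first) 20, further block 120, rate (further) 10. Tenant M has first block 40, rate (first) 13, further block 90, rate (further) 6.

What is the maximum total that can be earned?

2220

Order all 6 blocks by rate: Tenant E/T1 20 > Tenant M/T1 13 > Tenant E/T2 10 > Tenant L/T1 8 > Tenant M/T2 6 > Tenant L/T2 5.
Tenant E/T1 (20): +40 → 130 left.
Tenant M/T1 (13): +40 → 90 left.
90 remain; put them into Tenant E T2 at 10.
Total = 20×40 + 13×40 + 10×90 = 2220.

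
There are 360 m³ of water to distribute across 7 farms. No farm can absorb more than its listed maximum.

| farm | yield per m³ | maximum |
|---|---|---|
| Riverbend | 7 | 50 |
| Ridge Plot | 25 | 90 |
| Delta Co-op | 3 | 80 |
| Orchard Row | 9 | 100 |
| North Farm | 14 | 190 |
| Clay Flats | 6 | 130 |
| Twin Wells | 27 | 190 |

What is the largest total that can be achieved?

8500

Order the farms by yield per m³: Twin Wells 27 > Ridge Plot 25 > North Farm 14 > Orchard Row 9 > Riverbend 7 > Clay Flats 6 > Delta Co-op 3.
Twin Wells takes 190 to reach its cap of 190 ; 170 left.
Give Ridge Plot 90 to hit its cap of 90 ; 80 left.
Only 80 left; North Farm takes them to reach 80.
Total = 25×90 + 14×80 + 27×190 = 8500.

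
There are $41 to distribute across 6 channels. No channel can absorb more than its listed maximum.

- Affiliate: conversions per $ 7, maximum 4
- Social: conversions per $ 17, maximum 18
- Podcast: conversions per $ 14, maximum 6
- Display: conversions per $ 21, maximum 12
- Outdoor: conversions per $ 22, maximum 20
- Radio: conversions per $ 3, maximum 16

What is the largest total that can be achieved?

845

Order the channels by conversions per $: Outdoor 22 > Display 21 > Social 17 > Podcast 14 > Affiliate 7 > Radio 3.
Outdoor takes 20 to reach its cap of 20 ; 21 left.
Display takes 12 to reach its cap of 12 ; 9 left.
Only 9 left; Social takes them to reach 9.
Total = 17×9 + 21×12 + 22×20 = 845.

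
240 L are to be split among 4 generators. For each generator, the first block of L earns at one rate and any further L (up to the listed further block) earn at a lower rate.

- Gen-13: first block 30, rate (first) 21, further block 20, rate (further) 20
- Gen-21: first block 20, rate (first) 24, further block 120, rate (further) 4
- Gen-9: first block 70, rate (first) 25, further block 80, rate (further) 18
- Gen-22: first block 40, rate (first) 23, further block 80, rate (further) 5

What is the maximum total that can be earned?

5260

Order all 8 blocks by rate: Gen-9/first 25 > Gen-21/first 24 > Gen-22/first 23 > Gen-13/first 21 > Gen-13/second 20 > Gen-9/second 18 > Gen-22/second 5 > Gen-21/second 4.
Fill Gen-9 first block (70 at 25) ; 170 left.
Gen-21/first (24): +20 ; 150 left.
Gen-22 first at 23: fill all 40 ; 110 left.
Gen-13/first (21): +30 ; 80 left.
Fill Gen-13 second block (20 at 20) ; 60 left.
60 remain; put them into Gen-9 second at 18.
Total = 25×70 + 24×20 + 23×40 + 21×30 + 20×20 + 18×60 = 5260.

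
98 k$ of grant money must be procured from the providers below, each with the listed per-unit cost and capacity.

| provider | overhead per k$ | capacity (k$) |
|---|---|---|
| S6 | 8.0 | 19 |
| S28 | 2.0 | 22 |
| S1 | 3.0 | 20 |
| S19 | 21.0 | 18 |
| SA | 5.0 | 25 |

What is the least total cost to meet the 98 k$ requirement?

633

Fill from the cheapest provider first.
Take 22 from S28 at 2.0 ; need 76 more.
S1 at 3.0: take all 20 k$ ; 56 still needed.
Take 25 from SA at 5.0 ; need 31 more.
S6 (8.0): use full 19 ; 12 k$ to go.
S19 (21.0): take the remaining 12 ; done.
Cost = 22×2.0 + 20×3.0 + 25×5.0 + 19×8.0 + 12×21.0 = 633.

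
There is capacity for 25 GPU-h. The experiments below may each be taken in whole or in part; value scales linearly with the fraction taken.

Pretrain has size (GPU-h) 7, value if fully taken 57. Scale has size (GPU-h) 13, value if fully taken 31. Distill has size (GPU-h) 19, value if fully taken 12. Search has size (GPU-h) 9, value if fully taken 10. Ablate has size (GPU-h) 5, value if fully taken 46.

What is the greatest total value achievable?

134

Rank by value-to-size ratio: Ablate 46/5≈9.2, Pretrain 57/7≈8.14, Scale 31/13≈2.38, Search 10/9≈1.11, Distill 12/19≈0.632.
Ablate: take in full, 5 GPU-h for value 46 ; 20 left.
Take all of Pretrain (7 GPU-h, value 57) ; 13 GPU-h left.
Scale: take in full, 13 GPU-h for value 31 ; 0 left.
Total value = 134.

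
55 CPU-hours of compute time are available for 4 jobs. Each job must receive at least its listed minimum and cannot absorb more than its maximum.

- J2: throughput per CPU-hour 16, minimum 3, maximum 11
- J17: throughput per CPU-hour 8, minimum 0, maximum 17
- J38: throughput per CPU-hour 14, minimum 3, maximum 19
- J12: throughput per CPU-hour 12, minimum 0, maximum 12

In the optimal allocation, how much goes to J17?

Meeting every minimum uses 3+0+3+0 = 6 CPU-hours, leaving 49.
Rank by throughput per CPU-hour: J2 16 > J38 14 > J12 12 > J17 8.
J2 takes 8 more to reach its cap of 11 ; 41 left.
J38: +16 to 19 (cap) ; 25 left.
J12 takes 12 more to reach its cap of 12 ; 13 left.
Only 13 left; J17 takes them to reach 13.

13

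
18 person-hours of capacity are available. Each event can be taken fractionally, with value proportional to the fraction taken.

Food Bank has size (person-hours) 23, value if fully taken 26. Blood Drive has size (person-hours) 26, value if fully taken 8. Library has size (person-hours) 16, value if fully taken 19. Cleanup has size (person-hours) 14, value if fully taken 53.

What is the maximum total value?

57.75

Best value per unit of size first: Cleanup 53/14≈3.79, Library 19/16≈1.19, Food Bank 26/23≈1.13, Blood Drive 8/26≈0.308.
Cleanup: take in full, 14 person-hours for value 53 — 4 left.
Only 4 person-hours remain; take 4/16 of Library for value 19×4/16 = 4.75.
Total value = 57.75.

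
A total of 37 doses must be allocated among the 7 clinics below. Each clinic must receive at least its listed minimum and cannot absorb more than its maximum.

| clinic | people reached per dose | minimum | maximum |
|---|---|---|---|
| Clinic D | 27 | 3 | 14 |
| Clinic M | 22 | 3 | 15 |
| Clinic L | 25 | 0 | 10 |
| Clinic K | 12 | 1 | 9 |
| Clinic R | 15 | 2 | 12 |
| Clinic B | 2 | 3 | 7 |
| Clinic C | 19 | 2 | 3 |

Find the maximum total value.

Meeting every minimum uses 3+3+0+1+2+3+2 = 14 doses, leaving 23.
Rank by people reached per dose: Clinic D 27 > Clinic L 25 > Clinic M 22 > Clinic C 19 > Clinic R 15 > Clinic K 12 > Clinic B 2.
Give Clinic D 11 more to hit its cap of 14 ; 12 left.
Give Clinic L 10 more to hit its cap of 10 ; 2 left.
Clinic M has room for 12 more but only 2 remain, so it gets 5.
Total = 27×14 + 22×5 + 25×10 + 12×1 + 15×2 + 2×3 + 19×2 = 824.

824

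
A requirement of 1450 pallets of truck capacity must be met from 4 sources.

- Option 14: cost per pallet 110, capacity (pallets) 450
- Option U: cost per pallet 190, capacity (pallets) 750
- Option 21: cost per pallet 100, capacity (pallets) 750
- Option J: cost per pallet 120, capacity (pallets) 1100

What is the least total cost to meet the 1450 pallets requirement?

Cheapest first:
Option 21 at 100: take all 750 pallets ; 700 still needed.
Take 450 from Option 14 at 110 ; need 250 more.
Option J at 120: take 250 of its 1100 ; requirement met.
Option U: unused.
Cost = 750×100 + 450×110 + 250×120 = 154500.

154500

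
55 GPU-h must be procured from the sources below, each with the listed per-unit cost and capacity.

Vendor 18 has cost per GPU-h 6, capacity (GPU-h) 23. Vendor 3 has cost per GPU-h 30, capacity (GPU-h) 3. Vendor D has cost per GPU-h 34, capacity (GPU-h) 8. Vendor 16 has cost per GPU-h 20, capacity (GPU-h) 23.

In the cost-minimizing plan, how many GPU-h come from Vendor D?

6

Use sources in increasing cost order.
Vendor 18 at 6: take all 23 GPU-h — 32 still needed.
Vendor 16 (20): use full 23 — 9 GPU-h to go.
Take 3 from Vendor 3 at 30 — need 6 more.
Vendor D at 34: take 6 of its 8 — requirement met.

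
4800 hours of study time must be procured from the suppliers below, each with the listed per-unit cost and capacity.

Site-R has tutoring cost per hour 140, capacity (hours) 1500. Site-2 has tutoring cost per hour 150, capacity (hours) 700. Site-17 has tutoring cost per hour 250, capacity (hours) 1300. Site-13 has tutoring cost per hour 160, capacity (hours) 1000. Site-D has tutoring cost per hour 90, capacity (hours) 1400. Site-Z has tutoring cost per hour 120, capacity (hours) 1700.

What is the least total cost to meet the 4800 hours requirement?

570000

Fill from the cheapest supplier first.
Take 1400 from Site-D at 90 → need 3400 more.
Site-Z at 120: take all 1700 hours → 1700 still needed.
Site-R at 140: take all 1500 hours → 200 still needed.
Site-2 at 150: take 200 of its 700 → requirement met.
Site-13, Site-17: unused.
Cost = 1400×90 + 1700×120 + 1500×140 + 200×150 = 570000.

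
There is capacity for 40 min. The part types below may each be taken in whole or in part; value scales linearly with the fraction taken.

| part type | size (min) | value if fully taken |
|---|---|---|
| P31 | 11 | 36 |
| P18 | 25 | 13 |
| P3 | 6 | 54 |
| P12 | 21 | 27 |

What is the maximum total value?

Rank by value-to-size ratio: P3 54/6≈9, P31 36/11≈3.27, P12 27/21≈1.29, P18 13/25≈0.52.
P3: take in full, 6 min for value 54 ; 34 left.
P31: take in full, 11 min for value 36 ; 23 left.
P12: take in full, 21 min for value 27 ; 2 left.
Only 2 min remain; take 2/25 of P18 for value 13×2/25 = 1.04.
Total value = 118.04.

118.04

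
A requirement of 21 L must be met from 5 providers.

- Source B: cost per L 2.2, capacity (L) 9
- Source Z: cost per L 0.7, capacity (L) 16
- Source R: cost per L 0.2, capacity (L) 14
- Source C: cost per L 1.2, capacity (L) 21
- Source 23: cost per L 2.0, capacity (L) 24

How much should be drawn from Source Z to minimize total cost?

7

Use providers in increasing cost order.
Take 14 from Source R at 0.2 — need 7 more.
Take 7 from Source Z at 0.7 to finish.
Source C, Source 23, Source B: unused.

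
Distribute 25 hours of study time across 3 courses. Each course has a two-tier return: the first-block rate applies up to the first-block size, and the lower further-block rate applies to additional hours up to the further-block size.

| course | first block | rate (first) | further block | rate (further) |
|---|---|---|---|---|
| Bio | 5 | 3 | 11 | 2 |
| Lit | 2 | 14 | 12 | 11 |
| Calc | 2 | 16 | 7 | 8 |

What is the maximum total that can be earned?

254

Order all 6 blocks by rate: Calc/tier1 16 > Lit/tier1 14 > Lit/tier2 11 > Calc/tier2 8 > Bio/tier1 3 > Bio/tier2 2.
Calc/tier1 (16): +2 → 23 left.
Lit tier1 at 14: fill all 2 → 21 left.
Lit tier2 at 11: fill all 12 → 9 left.
Fill Calc tier2 block (7 at 8) → 2 left.
2 remain; put them into Bio tier1 at 3.
Total = 16×2 + 14×2 + 11×12 + 8×7 + 3×2 = 254.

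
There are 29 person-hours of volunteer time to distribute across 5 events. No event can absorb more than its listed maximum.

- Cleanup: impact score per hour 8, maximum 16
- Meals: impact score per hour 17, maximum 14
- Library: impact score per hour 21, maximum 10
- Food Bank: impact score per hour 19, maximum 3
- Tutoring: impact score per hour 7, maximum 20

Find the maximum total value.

Highest impact score per hour first: Library 21 > Food Bank 19 > Meals 17 > Cleanup 8 > Tutoring 7.
Give Library 10 to hit its cap of 10 ; 19 left.
Food Bank takes 3 to reach its cap of 3 ; 16 left.
Meals: +14 to 14 (cap) ; 2 left.
Cleanup has room for 16 but only 2 remain, so it gets 2.
Total = 8×2 + 17×14 + 21×10 + 19×3 = 521.

521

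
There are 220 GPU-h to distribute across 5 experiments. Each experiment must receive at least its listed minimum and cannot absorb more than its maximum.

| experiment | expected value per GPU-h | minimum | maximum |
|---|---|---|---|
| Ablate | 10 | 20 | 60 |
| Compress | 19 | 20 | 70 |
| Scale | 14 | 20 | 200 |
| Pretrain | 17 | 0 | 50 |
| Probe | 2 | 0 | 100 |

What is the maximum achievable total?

3500

Meeting every minimum uses 20+20+20+0+0 = 60 GPU-h, leaving 160.
Order the experiments by expected value per GPU-h: Compress 19 > Pretrain 17 > Scale 14 > Ablate 10 > Probe 2.
Compress takes 50 more to reach its cap of 70 — 110 left.
Give Pretrain 50 more to hit its cap of 50 — 60 left.
Scale has room for 180 more but only 60 remain, so it gets 80.
Total = 10×20 + 19×70 + 14×80 + 17×50 = 3500.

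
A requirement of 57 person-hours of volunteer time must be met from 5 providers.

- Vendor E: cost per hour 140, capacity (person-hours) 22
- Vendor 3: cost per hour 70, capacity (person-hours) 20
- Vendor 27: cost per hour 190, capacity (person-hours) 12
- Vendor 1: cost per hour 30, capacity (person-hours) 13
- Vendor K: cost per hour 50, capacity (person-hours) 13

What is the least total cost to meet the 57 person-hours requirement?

3980

Fill from the cheapest provider first.
Vendor 1 at 30: take all 13 person-hours — 44 still needed.
Vendor K at 50: take all 13 person-hours — 31 still needed.
Take 20 from Vendor 3 at 70 — need 11 more.
Take 11 from Vendor E at 140 to finish.
Vendor 27: unused.
Cost = 13×30 + 13×50 + 20×70 + 11×140 = 3980.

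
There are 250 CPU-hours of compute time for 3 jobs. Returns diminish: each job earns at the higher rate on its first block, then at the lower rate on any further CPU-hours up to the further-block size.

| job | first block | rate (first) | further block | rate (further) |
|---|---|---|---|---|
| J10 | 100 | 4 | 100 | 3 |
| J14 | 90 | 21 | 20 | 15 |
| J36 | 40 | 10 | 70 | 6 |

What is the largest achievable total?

Order all 6 blocks by rate: J14/tier1 21 > J14/tier2 15 > J36/tier1 10 > J36/tier2 6 > J10/tier1 4 > J10/tier2 3.
J14 tier1 at 21: fill all 90 — 160 left.
Fill J14 tier2 block (20 at 15) — 140 left.
Fill J36 tier1 block (40 at 10) — 100 left.
J36 tier2 at 6: fill all 70 — 30 left.
J10/tier1: +30 of 100 at 4; pool empty.
Total = 21×90 + 15×20 + 10×40 + 6×70 + 4×30 = 3130.

3130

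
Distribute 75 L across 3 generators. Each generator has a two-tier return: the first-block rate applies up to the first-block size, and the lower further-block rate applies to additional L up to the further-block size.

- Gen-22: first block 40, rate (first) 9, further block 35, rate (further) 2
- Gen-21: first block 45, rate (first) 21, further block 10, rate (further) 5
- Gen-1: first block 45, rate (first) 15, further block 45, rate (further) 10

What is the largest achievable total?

1395

Rank every tier by rate: Gen-21/first 21 > Gen-1/first 15 > Gen-1/second 10 > Gen-22/first 9 > Gen-21/second 5 > Gen-22/second 2.
Gen-21 first at 21: fill all 45 → 30 left.
Gen-1 first at 15: only 30 left, fill 30.
Total = 21×45 + 15×30 = 1395.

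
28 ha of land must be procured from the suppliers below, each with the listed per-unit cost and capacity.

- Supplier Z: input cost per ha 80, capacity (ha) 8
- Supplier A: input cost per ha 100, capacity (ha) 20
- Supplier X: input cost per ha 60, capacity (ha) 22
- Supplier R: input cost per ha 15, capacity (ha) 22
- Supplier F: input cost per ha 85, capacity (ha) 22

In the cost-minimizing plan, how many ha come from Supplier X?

6

Use suppliers in increasing cost order.
Take 22 from Supplier R at 15 ; need 6 more.
Supplier X at 60: take 6 of its 22 ; requirement met.
Supplier Z, Supplier F, Supplier A: unused.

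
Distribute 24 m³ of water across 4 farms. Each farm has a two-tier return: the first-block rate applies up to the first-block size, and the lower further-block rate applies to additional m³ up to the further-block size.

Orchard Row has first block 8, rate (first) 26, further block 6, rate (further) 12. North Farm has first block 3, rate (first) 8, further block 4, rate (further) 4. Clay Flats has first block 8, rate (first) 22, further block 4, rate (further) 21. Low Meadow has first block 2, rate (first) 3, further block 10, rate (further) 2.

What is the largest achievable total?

516

Rank every tier by rate: Orchard Row/tier1 26 > Clay Flats/tier1 22 > Clay Flats/tier2 21 > Orchard Row/tier2 12 > North Farm/tier1 8 > North Farm/tier2 4 > Low Meadow/tier1 3 > Low Meadow/tier2 2.
Orchard Row/tier1 (26): +8 — 16 left.
Fill Clay Flats tier1 block (8 at 22) — 8 left.
Fill Clay Flats tier2 block (4 at 21) — 4 left.
Orchard Row/tier2: +4 of 6 at 12; pool empty.
Total = 26×8 + 22×8 + 21×4 + 12×4 = 516.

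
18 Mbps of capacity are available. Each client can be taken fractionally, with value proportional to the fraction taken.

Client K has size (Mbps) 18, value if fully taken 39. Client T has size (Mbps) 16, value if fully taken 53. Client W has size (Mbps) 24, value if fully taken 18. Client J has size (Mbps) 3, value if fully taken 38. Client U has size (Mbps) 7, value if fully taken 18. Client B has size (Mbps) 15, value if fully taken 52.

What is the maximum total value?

90

Rank by value-to-size ratio: Client J 38/3≈12.7, Client B 52/15≈3.47, Client T 53/16≈3.31, Client U 18/7≈2.57, Client K 39/18≈2.17, Client W 18/24≈0.75.
Take all of Client J (3 Mbps, value 38) → 15 Mbps left.
Take all of Client B (15 Mbps, value 52) → 0 Mbps left.
Total value = 90.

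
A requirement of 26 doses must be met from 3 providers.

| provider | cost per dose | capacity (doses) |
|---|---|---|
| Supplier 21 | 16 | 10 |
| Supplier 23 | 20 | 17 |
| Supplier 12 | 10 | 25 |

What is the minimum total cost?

Fill from the cheapest provider first.
Take 25 from Supplier 12 at 10 — need 1 more.
Supplier 21 at 16: take 1 of its 10 — requirement met.
Supplier 23: unused.
Cost = 25×10 + 1×16 = 266.

266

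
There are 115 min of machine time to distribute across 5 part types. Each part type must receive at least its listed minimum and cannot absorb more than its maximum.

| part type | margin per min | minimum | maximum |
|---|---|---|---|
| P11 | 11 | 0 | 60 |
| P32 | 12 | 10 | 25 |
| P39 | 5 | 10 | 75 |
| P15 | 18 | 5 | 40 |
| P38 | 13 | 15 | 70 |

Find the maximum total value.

Meeting every minimum uses 0+10+10+5+15 = 40 min, leaving 75.
Highest margin per min first: P15 18 > P38 13 > P32 12 > P11 11 > P39 5.
Give P15 35 more to hit its cap of 40 ; 40 left.
Only 40 left; P38 takes them to reach 55.
Total = 12×10 + 5×10 + 18×40 + 13×55 = 1605.

1605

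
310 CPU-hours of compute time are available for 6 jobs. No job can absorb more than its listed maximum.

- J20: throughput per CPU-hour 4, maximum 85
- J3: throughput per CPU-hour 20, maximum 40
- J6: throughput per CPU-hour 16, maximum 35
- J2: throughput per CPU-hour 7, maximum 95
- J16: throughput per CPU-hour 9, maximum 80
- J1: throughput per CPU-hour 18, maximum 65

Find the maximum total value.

3880

Rank by throughput per CPU-hour: J3 20 > J1 18 > J6 16 > J16 9 > J2 7 > J20 4.
Give J3 40 to hit its cap of 40 → 270 left.
Give J1 65 to hit its cap of 65 → 205 left.
Give J6 35 to hit its cap of 35 → 170 left.
J16: +80 to 80 (cap) → 90 left.
J2 has room for 95 but only 90 remain, so it gets 90.
Total = 20×40 + 16×35 + 7×90 + 9×80 + 18×65 = 3880.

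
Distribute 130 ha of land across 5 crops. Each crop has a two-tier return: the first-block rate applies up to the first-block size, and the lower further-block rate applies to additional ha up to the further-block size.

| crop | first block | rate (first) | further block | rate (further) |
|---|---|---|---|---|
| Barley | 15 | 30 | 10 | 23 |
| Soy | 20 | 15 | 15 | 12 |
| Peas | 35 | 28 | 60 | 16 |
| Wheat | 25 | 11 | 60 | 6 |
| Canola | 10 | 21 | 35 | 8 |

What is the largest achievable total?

Rank every tier by rate: Barley/first 30 > Peas/first 28 > Barley/second 23 > Canola/first 21 > Peas/second 16 > Soy/first 15 > Soy/second 12 > Wheat/first 11 > Canola/second 8 > Wheat/second 6.
Barley first at 30: fill all 15 → 115 left.
Peas first at 28: fill all 35 → 80 left.
Barley second at 23: fill all 10 → 70 left.
Canola first at 21: fill all 10 → 60 left.
Fill Peas second block (60 at 16) → 0 left.
Total = 30×15 + 28×35 + 23×10 + 21×10 + 16×60 = 2830.

2830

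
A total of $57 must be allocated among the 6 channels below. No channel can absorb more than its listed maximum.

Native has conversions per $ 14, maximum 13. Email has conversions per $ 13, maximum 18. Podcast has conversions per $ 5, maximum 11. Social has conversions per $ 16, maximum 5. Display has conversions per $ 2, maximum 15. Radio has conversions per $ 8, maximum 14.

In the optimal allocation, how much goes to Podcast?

7

Highest conversions per $ first: Social 16 > Native 14 > Email 13 > Radio 8 > Podcast 5 > Display 2.
Social: +5 to 5 (cap) → 52 left.
Give Native 13 to hit its cap of 13 → 39 left.
Email takes 18 to reach its cap of 18 → 21 left.
Radio: +14 to 14 (cap) → 7 left.
Podcast: +7 (room for 11) → 7. Pool exhausted.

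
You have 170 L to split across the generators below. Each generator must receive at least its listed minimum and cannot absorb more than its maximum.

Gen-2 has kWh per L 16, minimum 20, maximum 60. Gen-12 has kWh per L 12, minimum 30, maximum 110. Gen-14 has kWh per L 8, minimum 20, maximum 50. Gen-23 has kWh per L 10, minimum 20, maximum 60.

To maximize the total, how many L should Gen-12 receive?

Meeting every minimum uses 20+30+20+20 = 90 L, leaving 80.
Highest kWh per L first: Gen-2 16 > Gen-12 12 > Gen-23 10 > Gen-14 8.
Gen-2: +40 to 60 (cap) ; 40 left.
Only 40 left; Gen-12 takes them to reach 70.

70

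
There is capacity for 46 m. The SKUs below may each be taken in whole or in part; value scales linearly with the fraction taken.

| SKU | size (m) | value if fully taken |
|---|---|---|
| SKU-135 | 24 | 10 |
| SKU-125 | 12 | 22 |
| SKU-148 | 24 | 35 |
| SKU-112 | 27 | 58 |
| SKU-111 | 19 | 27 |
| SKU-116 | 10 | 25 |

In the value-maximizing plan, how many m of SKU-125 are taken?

Sort by value density: SKU-116 25/10≈2.5, SKU-112 58/27≈2.15, SKU-125 22/12≈1.83, SKU-148 35/24≈1.46, SKU-111 27/19≈1.42, SKU-135 10/24≈0.417.
All 10 m of SKU-116 fit (value 25) ; 36 remain.
All 27 m of SKU-112 fit (value 58) ; 9 remain.
Fill the last 9 m with part of SKU-125: 9/12 of it earns 16.5.

9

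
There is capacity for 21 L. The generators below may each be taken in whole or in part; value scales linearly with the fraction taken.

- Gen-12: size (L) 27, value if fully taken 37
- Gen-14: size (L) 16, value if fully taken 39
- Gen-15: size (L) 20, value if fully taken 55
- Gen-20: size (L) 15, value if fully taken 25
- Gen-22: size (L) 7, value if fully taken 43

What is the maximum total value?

81.5

Rank by value-to-size ratio: Gen-22 43/7≈6.14, Gen-15 55/20≈2.75, Gen-14 39/16≈2.44, Gen-20 25/15≈1.67, Gen-12 37/27≈1.37.
All 7 L of Gen-22 fit (value 43) ; 14 remain.
Only 14 L remain; take 14/20 of Gen-15 for value 55×14/20 = 38.5.
Total value = 81.5.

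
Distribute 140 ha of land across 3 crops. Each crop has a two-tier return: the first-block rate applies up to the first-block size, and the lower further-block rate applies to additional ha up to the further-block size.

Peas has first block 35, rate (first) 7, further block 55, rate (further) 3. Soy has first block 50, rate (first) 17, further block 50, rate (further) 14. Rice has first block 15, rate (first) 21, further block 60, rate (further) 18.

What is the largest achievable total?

2455

Order all 6 blocks by rate: Rice/T1 21 > Rice/T2 18 > Soy/T1 17 > Soy/T2 14 > Peas/T1 7 > Peas/T2 3.
Fill Rice T1 block (15 at 21) — 125 left.
Rice T2 at 18: fill all 60 — 65 left.
Soy T1 at 17: fill all 50 — 15 left.
Soy/T2: +15 of 50 at 14; pool empty.
Total = 21×15 + 18×60 + 17×50 + 14×15 = 2455.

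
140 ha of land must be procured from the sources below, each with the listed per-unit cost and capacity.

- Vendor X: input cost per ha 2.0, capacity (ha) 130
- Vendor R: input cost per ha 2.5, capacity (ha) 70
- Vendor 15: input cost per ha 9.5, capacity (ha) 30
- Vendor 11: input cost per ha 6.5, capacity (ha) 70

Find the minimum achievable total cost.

Fill from the cheapest source first.
Vendor X at 2.0: take all 130 ha → 10 still needed.
Vendor R at 2.5: take 10 of its 70 → requirement met.
Vendor 11, Vendor 15: unused.
Cost = 130×2.0 + 10×2.5 = 285.

285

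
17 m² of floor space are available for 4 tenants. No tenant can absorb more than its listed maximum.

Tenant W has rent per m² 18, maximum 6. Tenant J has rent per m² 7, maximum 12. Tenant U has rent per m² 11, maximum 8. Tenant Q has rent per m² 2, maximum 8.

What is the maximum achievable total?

Rank by rent per m²: Tenant W 18 > Tenant U 11 > Tenant J 7 > Tenant Q 2.
Tenant W: +6 to 6 (cap) — 11 left.
Tenant U takes 8 to reach its cap of 8 — 3 left.
Only 3 left; Tenant J takes them to reach 3.
Total = 18×6 + 7×3 + 11×8 = 217.

217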